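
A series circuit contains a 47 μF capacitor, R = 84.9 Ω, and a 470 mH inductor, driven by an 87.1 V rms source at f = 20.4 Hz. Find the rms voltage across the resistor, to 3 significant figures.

54.5 V

ω = 2πf = 128.2 rad/s
X_L = ωL = 60.2 Ω
X_C = 1/(ωC) = 166 Ω
Net reactance X = X_L − X_C = -106 Ω
Z = 84.9 − j106 Ω
|Z| = √(84.9² + 106²) = 136 Ω
I = V/|Z| = 642 mA
V_R = I·|Z_R| = 0.642 × 84.9 = 54.5 V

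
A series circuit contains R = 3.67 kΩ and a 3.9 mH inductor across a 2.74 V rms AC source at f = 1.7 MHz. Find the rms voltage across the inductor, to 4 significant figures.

2.729 V

ω = 2πf = 1.068e+07 rad/s
X_L = ωL = 41660 Ω
Z = 3670 + j41660 Ω
|Z| = √(3670² + 41660²) = 41820 Ω
I = V/|Z| = 65.52 μA
V_L = I·|Z_L| = 6.552e-05 × 41660 = 2.729 V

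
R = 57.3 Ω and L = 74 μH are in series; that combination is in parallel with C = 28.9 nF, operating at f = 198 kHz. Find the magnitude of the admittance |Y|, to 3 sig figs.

28.5 mS

ω = 2πf = 1.244e+06 rad/s
X_L = ωL = 92.1 Ω
X_C = 1/(ωC) = 27.8 Ω
Branch 1 (R+jX_L): Z₁ = 57.3 + j92.1 Ω, |Z₁| = 108 Ω
Branch 2 (−jX_C): Z₂ = −j27.8 Ω
Parallel: Z = Z₁Z₂/(Z₁+Z₂), |Z| = 35.0 Ω, ∠Z = -80.2°
|Y| = 1/|Z| = 28.5 mS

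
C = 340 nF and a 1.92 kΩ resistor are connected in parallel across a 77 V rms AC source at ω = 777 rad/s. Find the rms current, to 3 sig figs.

45.0 mA

X_C = 1/(ωC) = 3790 Ω
Parallel: admittances add. Y = 1/R + jωC
Y = (0.000521 + j0.000264) S
|Y| = 0.000584 S → |Z| = 1/|Y| = 1710 Ω, ∠Z = −∠Y = -26.9°
I = V/|Z| = 77/1710 = 45.0 mA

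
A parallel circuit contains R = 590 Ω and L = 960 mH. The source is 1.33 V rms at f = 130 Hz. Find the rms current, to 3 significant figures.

ω = 2πf = 816.8 rad/s
X_L = ωL = 784 Ω
Parallel: admittances add. Y = 1/R + 1/(jωL)
Y = (0.00169 − j0.00128) S
|Y| = 0.00212 S → |Z| = 1/|Y| = 471 Ω, ∠Z = −∠Y = 37.0°
I = V/|Z| = 1.33/471 = 2.82 mA

2.82 mA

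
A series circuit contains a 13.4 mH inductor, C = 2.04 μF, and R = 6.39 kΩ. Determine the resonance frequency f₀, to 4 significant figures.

962.6 Hz

ω₀ = 1/√(LC) = 1/√(0.0134 × 2.04e-06) = 6048 rad/s
f₀ = ω₀/(2π) = 962.6 Hz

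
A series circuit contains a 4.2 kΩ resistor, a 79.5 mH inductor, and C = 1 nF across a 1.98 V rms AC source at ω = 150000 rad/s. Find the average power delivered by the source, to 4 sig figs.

X_L = ωL = 11920 Ω
X_C = 1/(ωC) = 6667 Ω
Net reactance X = X_L − X_C = 5258 Ω
Z = 4200 + j5258 Ω
|Z| = √(4200² + 5258²) = 6730 Ω
∠Z = arctan(5258/4200) = 51.38°
I = V/|Z| = 294.2 μA
P = VI cos φ = 1.98 × 0.0002942 × cos(51.38°) = 363.6 μW

363.6 μW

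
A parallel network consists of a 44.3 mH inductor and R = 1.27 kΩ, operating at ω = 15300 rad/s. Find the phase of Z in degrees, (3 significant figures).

X_L = ωL = 678 Ω
Parallel: admittances add. Y = 1/R + 1/(jωL)
Y = (0.000787 − j0.00148) S
|Y| = 0.00167 S → |Z| = 1/|Y| = 598 Ω, ∠Z = −∠Y = 61.9°

61.9°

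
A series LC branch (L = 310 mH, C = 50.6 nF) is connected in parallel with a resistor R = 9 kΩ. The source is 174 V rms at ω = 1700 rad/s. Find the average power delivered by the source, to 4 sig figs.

X_L = ωL = 527.0 Ω
X_C = 1/(ωC) = 11630 Ω
Branch 1: Z₁ = R = 9000 Ω
Branch 2 (series LC): Z₂ = j(X_L − X_C) = −j11100 Ω
Parallel: Z = Z₁Z₂/(Z₁+Z₂), |Z| = 6990 Ω, ∠Z = -39.04°
I = V/|Z| = 24.89 mA
P = VI cos φ = 174 × 0.02489 × cos(-39.04°) = 3.364 W

3.364 W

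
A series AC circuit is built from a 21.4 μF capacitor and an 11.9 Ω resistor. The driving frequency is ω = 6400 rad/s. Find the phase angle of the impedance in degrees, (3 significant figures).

-31.5°

X_C = 1/(ωC) = 7.30 Ω
Z = 11.9 − j7.30 Ω
|Z| = √(11.9² + 7.30²) = 14.0 Ω
∠Z = arctan(-7.30/11.9) = -31.5°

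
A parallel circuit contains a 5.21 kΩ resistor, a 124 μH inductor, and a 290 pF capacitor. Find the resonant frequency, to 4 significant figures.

ω₀ = 1/√(LC) = 1/√(0.000124 × 2.9e-10) = 5.273e+06 rad/s
f₀ = ω₀/(2π) = 839.3 kHz

839.3 kHz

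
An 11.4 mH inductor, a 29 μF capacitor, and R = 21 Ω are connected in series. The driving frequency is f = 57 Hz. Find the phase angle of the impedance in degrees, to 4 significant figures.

-77.17°

ω = 2πf = 358.1 rad/s
X_L = ωL = 4.083 Ω
X_C = 1/(ωC) = 96.28 Ω
Net reactance X = X_L − X_C = -92.20 Ω
Z = 21.00 − j92.20 Ω
|Z| = √(21.00² + 92.20²) = 94.56 Ω
∠Z = arctan(-92.20/21.00) = -77.17°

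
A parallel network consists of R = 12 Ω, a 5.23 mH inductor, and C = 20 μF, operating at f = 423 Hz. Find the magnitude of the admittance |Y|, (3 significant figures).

85.4 mS

ω = 2πf = 2658 rad/s
X_L = ωL = 13.9 Ω
X_C = 1/(ωC) = 18.8 Ω
Parallel: admittances add. Y = 1/R + 1/(jωL) + jωC
Y = (0.0833 − j0.0188) S
|Y| = 0.0854 S → |Z| = 1/|Y| = 11.7 Ω, ∠Z = −∠Y = 12.7°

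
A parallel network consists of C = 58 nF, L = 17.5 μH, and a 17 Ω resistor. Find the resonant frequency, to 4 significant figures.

ω₀ = 1/√(LC) = 1/√(1.75e-05 × 5.8e-08) = 992600 rad/s
f₀ = ω₀/(2π) = 158.0 kHz

158.0 kHz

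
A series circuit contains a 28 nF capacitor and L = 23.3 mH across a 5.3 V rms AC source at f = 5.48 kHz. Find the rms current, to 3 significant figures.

ω = 2πf = 34430 rad/s
X_L = ωL = 802 Ω
X_C = 1/(ωC) = 1040 Ω
Net reactance X = X_L − X_C = -235 Ω
Z = − j235 Ω
|Z| = √(0² + 235²) = 235 Ω
I = V/|Z| = 5.3/235 = 22.6 mA

22.6 mA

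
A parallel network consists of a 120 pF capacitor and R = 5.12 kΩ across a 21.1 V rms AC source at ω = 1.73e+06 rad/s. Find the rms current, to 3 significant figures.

X_C = 1/(ωC) = 4820 Ω
Parallel: admittances add. Y = 1/R + jωC
Y = (0.000195 + j0.000208) S
|Y| = 0.000285 S → |Z| = 1/|Y| = 3510 Ω, ∠Z = −∠Y = -46.7°
I = V/|Z| = 21.1/3510 = 6.01 mA

6.01 mA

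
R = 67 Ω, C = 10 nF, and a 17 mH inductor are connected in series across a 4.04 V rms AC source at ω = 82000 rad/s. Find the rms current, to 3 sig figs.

X_L = ωL = 1390 Ω
X_C = 1/(ωC) = 1220 Ω
Net reactance X = X_L − X_C = 174 Ω
Z = 67.0 + j174 Ω
|Z| = √(67.0² + 174²) = 187 Ω
I = V/|Z| = 4.04/187 = 21.6 mA

21.6 mA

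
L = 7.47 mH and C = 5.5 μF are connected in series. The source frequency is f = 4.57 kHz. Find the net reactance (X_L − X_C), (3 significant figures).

208 Ω

ω = 2πf = 28710 rad/s
X_L = ωL = 214 Ω
X_C = 1/(ωC) = 6.33 Ω
X = 214 − 6.33 = 208 Ω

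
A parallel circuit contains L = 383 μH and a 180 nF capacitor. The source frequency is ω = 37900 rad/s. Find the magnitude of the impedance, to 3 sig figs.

X_L = ωL = 14.5 Ω
X_C = 1/(ωC) = 147 Ω
Parallel: admittances add. Y = 1/(jωL) + jωC
Y = (0 − j0.0621) S
|Y| = 0.0621 S → |Z| = 1/|Y| = 16.1 Ω, ∠Z = −∠Y = 90.0°

16.1 Ω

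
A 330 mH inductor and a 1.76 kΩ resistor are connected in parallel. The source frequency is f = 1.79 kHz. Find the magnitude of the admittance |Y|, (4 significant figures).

628.8 μS

ω = 2πf = 11250 rad/s
X_L = ωL = 3711 Ω
Parallel: admittances add. Y = 1/R + 1/(jωL)
Y = (0.0005682 − j0.0002694) S
|Y| = 0.0006288 S → |Z| = 1/|Y| = 1590 Ω, ∠Z = −∠Y = 25.37°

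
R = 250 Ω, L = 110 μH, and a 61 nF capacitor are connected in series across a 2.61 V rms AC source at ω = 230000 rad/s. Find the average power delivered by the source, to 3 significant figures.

26.4 mW

X_L = ωL = 25.3 Ω
X_C = 1/(ωC) = 71.3 Ω
Net reactance X = X_L − X_C = -46.0 Ω
Z = 250 − j46.0 Ω
|Z| = √(250² + 46.0²) = 254 Ω
∠Z = arctan(-46.0/250) = -10.4°
I = V/|Z| = 10.3 mA
P = VI cos φ = 2.61 × 0.0103 × cos(-10.4°) = 26.4 mW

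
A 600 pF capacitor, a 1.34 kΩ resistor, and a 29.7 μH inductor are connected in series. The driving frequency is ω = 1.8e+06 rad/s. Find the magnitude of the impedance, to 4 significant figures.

1599 Ω

X_L = ωL = 53.46 Ω
X_C = 1/(ωC) = 925.9 Ω
Net reactance X = X_L − X_C = -872.5 Ω
Z = 1340 − j872.5 Ω
|Z| = √(1340² + 872.5²) = 1599 Ω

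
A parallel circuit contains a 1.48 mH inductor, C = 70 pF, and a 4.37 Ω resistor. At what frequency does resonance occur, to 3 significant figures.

ω₀ = 1/√(LC) = 1/√(0.00148 × 7e-11) = 3.107e+06 rad/s
f₀ = ω₀/(2π) = 494 kHz

494 kHz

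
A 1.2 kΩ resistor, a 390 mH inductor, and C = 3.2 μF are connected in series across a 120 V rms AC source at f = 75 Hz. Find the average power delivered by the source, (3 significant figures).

ω = 2πf = 471.2 rad/s
X_L = ωL = 184 Ω
X_C = 1/(ωC) = 663 Ω
Net reactance X = X_L − X_C = -479 Ω
Z = 1200 − j479 Ω
|Z| = √(1200² + 479²) = 1290 Ω
∠Z = arctan(-479/1200) = -21.8°
I = V/|Z| = 92.9 mA
P = VI cos φ = 120 × 0.0929 × cos(-21.8°) = 10.3 W

10.3 W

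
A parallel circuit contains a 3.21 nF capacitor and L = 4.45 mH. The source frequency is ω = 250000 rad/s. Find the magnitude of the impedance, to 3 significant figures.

X_L = ωL = 1110 Ω
X_C = 1/(ωC) = 1250 Ω
Parallel: admittances add. Y = 1/(jωL) + jωC
Y = (0 − j9.64e-05) S
|Y| = 9.64e-05 S → |Z| = 1/|Y| = 10400 Ω, ∠Z = −∠Y = 90.0°

10400 Ω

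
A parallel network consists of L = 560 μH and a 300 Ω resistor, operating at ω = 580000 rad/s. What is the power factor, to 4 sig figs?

X_L = ωL = 324.8 Ω
Parallel: admittances add. Y = 1/R + 1/(jωL)
Y = (0.003333 − j0.003079) S
|Y| = 0.004538 S → |Z| = 1/|Y| = 220.4 Ω, ∠Z = −∠Y = 42.73°
cos φ = cos(42.73°) = 0.7346

0.7346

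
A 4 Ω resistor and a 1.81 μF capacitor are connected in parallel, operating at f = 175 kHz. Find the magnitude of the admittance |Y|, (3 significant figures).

ω = 2πf = 1.1e+06 rad/s
X_C = 1/(ωC) = 0.502 Ω
Parallel: admittances add. Y = 1/R + jωC
Y = (0.250 + j1.99) S
|Y| = 2.01 S → |Z| = 1/|Y| = 0.499 Ω, ∠Z = −∠Y = -82.8°

2.01 S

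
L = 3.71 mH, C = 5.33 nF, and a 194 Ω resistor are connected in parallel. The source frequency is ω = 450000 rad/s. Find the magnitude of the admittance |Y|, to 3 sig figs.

X_L = ωL = 1670 Ω
X_C = 1/(ωC) = 417 Ω
Parallel: admittances add. Y = 1/R + 1/(jωL) + jωC
Y = (0.00515 + j0.00180) S
|Y| = 0.00546 S → |Z| = 1/|Y| = 183 Ω, ∠Z = −∠Y = -19.2°

5.46 mS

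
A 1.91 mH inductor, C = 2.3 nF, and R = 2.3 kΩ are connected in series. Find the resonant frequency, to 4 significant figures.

75.93 kHz

ω₀ = 1/√(LC) = 1/√(0.00191 × 2.3e-09) = 477100 rad/s
f₀ = ω₀/(2π) = 75.93 kHz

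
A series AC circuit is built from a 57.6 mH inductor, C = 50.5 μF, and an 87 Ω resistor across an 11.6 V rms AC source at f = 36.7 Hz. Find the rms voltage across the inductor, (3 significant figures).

ω = 2πf = 230.6 rad/s
X_L = ωL = 13.3 Ω
X_C = 1/(ωC) = 85.9 Ω
Net reactance X = X_L − X_C = -72.6 Ω
Z = 87.0 − j72.6 Ω
|Z| = √(87.0² + 72.6²) = 113 Ω
I = V/|Z| = 102 mA
V_L = I·|Z_L| = 0.102 × 13.3 = 1.36 V

1.36 V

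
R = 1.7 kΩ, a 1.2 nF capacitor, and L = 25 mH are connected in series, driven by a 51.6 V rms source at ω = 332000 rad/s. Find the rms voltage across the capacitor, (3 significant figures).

X_L = ωL = 8300 Ω
X_C = 1/(ωC) = 2510 Ω
Net reactance X = X_L − X_C = 5790 Ω
Z = 1700 + j5790 Ω
|Z| = √(1700² + 5790²) = 6030 Ω
I = V/|Z| = 8.55 mA
V_C = I·|Z_C| = 0.00855 × 2510 = 21.5 V

21.5 V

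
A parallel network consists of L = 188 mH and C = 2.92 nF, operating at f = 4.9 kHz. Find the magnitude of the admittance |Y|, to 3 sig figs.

ω = 2πf = 30790 rad/s
X_L = ωL = 5790 Ω
X_C = 1/(ωC) = 11100 Ω
Parallel: admittances add. Y = 1/(jωL) + jωC
Y = (0 − j8.29e-05) S
|Y| = 8.29e-05 S → |Z| = 1/|Y| = 12100 Ω, ∠Z = −∠Y = 90.0°

82.9 μS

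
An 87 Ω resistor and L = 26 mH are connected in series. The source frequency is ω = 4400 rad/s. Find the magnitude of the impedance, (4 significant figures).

X_L = ωL = 114.4 Ω
Z = 87.00 + j114.4 Ω
|Z| = √(87.00² + 114.4²) = 143.7 Ω

143.7 Ω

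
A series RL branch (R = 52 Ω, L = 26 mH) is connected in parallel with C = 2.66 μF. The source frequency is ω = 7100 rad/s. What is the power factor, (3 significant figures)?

0.101

X_L = ωL = 185 Ω
X_C = 1/(ωC) = 52.9 Ω
Branch 1 (R+jX_L): Z₁ = 52.0 + j185 Ω, |Z₁| = 192 Ω
Branch 2 (−jX_C): Z₂ = −j52.9 Ω
Parallel: Z = Z₁Z₂/(Z₁+Z₂), |Z| = 71.7 Ω, ∠Z = -84.2°
cos φ = cos(-84.2°) = 0.101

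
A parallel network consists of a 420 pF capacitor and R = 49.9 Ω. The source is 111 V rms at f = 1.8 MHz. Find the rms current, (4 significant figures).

2.286 A

ω = 2πf = 1.131e+07 rad/s
X_C = 1/(ωC) = 210.5 Ω
Parallel: admittances add. Y = 1/R + jωC
Y = (0.02004 + j0.004750) S
|Y| = 0.02060 S → |Z| = 1/|Y| = 48.55 Ω, ∠Z = −∠Y = -13.33°
I = V/|Z| = 111/48.55 = 2.286 A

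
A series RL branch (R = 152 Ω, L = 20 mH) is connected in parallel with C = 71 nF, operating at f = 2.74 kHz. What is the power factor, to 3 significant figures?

0.664

ω = 2πf = 17220 rad/s
X_L = ωL = 344 Ω
X_C = 1/(ωC) = 818 Ω
Branch 1 (R+jX_L): Z₁ = 152 + j344 Ω, |Z₁| = 376 Ω
Branch 2 (−jX_C): Z₂ = −j818 Ω
Parallel: Z = Z₁Z₂/(Z₁+Z₂), |Z| = 619 Ω, ∠Z = 48.4°
cos φ = cos(48.4°) = 0.664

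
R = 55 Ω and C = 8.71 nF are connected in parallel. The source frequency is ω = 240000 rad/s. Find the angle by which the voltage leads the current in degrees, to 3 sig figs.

X_C = 1/(ωC) = 478 Ω
Parallel: admittances add. Y = 1/R + jωC
Y = (0.0182 + j0.00209) S
|Y| = 0.0183 S → |Z| = 1/|Y| = 54.6 Ω, ∠Z = −∠Y = -6.56°

-6.56°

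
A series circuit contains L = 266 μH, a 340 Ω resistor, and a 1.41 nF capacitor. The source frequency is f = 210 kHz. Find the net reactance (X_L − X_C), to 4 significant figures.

-186.5 Ω

ω = 2πf = 1.319e+06 rad/s
X_L = ωL = 351.0 Ω
X_C = 1/(ωC) = 537.5 Ω
X = 351.0 − 537.5 = -186.5 Ω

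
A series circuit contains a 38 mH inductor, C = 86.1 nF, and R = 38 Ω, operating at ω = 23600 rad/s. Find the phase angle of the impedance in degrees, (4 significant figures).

X_L = ωL = 896.8 Ω
X_C = 1/(ωC) = 492.1 Ω
Net reactance X = X_L − X_C = 404.7 Ω
Z = 38.00 + j404.7 Ω
|Z| = √(38.00² + 404.7²) = 406.4 Ω
∠Z = arctan(404.7/38.00) = 84.64°

84.64°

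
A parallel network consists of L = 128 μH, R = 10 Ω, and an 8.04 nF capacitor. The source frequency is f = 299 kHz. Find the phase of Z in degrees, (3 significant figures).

ω = 2πf = 1.879e+06 rad/s
X_L = ωL = 240 Ω
X_C = 1/(ωC) = 66.2 Ω
Parallel: admittances add. Y = 1/R + 1/(jωL) + jωC
Y = (0.100 + j0.0109) S
|Y| = 0.101 S → |Z| = 1/|Y| = 9.94 Ω, ∠Z = −∠Y = -6.25°

-6.25°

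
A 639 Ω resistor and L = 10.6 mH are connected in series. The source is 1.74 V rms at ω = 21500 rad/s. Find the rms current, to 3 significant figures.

2.56 mA

X_L = ωL = 228 Ω
Z = 639 + j228 Ω
|Z| = √(639² + 228²) = 678 Ω
I = V/|Z| = 1.74/678 = 2.56 mA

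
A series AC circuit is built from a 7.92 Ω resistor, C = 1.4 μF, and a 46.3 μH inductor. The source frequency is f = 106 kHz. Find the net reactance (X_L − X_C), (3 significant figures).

29.8 Ω

ω = 2πf = 666000 rad/s
X_L = ωL = 30.8 Ω
X_C = 1/(ωC) = 1.07 Ω
X = 30.8 − 1.07 = 29.8 Ω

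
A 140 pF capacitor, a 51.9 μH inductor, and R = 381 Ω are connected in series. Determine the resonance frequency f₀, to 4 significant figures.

1.867 MHz

ω₀ = 1/√(LC) = 1/√(5.19e-05 × 1.4e-10) = 1.173e+07 rad/s
f₀ = ω₀/(2π) = 1.867 MHz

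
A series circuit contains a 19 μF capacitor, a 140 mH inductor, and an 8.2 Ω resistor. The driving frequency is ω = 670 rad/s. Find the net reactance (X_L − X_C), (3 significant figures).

15.2 Ω

X_L = ωL = 93.8 Ω
X_C = 1/(ωC) = 78.6 Ω
X = 93.8 − 78.6 = 15.2 Ω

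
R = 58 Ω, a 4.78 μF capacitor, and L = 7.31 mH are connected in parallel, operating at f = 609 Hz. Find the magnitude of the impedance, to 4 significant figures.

ω = 2πf = 3826 rad/s
X_L = ωL = 27.97 Ω
X_C = 1/(ωC) = 54.67 Ω
Parallel: admittances add. Y = 1/R + 1/(jωL) + jωC
Y = (0.01724 − j0.01746) S
|Y| = 0.02454 S → |Z| = 1/|Y| = 40.75 Ω, ∠Z = −∠Y = 45.36°

40.75 Ω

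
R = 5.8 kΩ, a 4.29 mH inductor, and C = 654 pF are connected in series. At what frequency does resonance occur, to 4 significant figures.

95.02 kHz

ω₀ = 1/√(LC) = 1/√(0.00429 × 6.54e-10) = 597000 rad/s
f₀ = ω₀/(2π) = 95.02 kHz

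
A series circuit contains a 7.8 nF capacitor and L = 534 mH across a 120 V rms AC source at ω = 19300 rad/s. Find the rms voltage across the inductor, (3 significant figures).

X_L = ωL = 10300 Ω
X_C = 1/(ωC) = 6640 Ω
Net reactance X = X_L − X_C = 3660 Ω
Z = j3660 Ω
|Z| = √(0² + 3660²) = 3660 Ω
I = V/|Z| = 32.8 mA
V_L = I·|Z_L| = 0.0328 × 10300 = 338 V

338 V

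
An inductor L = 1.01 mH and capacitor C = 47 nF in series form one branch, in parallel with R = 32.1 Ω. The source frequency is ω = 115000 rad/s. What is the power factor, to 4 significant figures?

X_L = ωL = 116.2 Ω
X_C = 1/(ωC) = 185.0 Ω
Branch 1: Z₁ = R = 32.10 Ω
Branch 2 (series LC): Z₂ = j(X_L − X_C) = −j68.86 Ω
Parallel: Z = Z₁Z₂/(Z₁+Z₂), |Z| = 29.09 Ω, ∠Z = -24.99°
cos φ = cos(-24.99°) = 0.9064

0.9064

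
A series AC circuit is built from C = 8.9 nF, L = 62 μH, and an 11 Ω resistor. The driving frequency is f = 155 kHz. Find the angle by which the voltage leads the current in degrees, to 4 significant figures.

ω = 2πf = 973900 rad/s
X_L = ωL = 60.38 Ω
X_C = 1/(ωC) = 115.4 Ω
Net reactance X = X_L − X_C = -54.99 Ω
Z = 11.00 − j54.99 Ω
|Z| = √(11.00² + 54.99²) = 56.08 Ω
∠Z = arctan(-54.99/11.00) = -78.69°

-78.69°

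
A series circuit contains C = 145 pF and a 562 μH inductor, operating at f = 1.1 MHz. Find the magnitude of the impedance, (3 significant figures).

2890 Ω

ω = 2πf = 6.912e+06 rad/s
X_L = ωL = 3880 Ω
X_C = 1/(ωC) = 998 Ω
Net reactance X = X_L − X_C = 2890 Ω
Z = j2890 Ω
|Z| = √(0² + 2890²) = 2890 Ω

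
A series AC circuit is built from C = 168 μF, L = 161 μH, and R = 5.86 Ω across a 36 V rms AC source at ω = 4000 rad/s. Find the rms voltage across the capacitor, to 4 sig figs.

9.048 V

X_L = ωL = 0.6440 Ω
X_C = 1/(ωC) = 1.488 Ω
Net reactance X = X_L − X_C = -0.8441 Ω
Z = 5.860 − j0.8441 Ω
|Z| = √(5.860² + 0.8441²) = 5.920 Ω
I = V/|Z| = 6.081 A
V_C = I·|Z_C| = 6.081 × 1.488 = 9.048 V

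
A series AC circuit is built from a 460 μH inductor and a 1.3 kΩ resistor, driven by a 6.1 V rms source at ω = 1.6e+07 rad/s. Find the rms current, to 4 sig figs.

816.2 μA

X_L = ωL = 7360 Ω
Z = 1300 + j7360 Ω
|Z| = √(1300² + 7360²) = 7474 Ω
I = V/|Z| = 6.1/7474 = 816.2 μA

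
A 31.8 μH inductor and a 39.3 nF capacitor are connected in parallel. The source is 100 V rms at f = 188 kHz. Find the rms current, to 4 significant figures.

ω = 2πf = 1.181e+06 rad/s
X_L = ωL = 37.56 Ω
X_C = 1/(ωC) = 21.54 Ω
Parallel: admittances add. Y = 1/(jωL) + jωC
Y = (0 + j0.01980) S
|Y| = 0.01980 S → |Z| = 1/|Y| = 50.50 Ω, ∠Z = −∠Y = -90.00°
I = V/|Z| = 100/50.50 = 1.980 A

1.980 A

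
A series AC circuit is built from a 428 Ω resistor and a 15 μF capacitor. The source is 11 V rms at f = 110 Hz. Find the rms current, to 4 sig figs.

ω = 2πf = 691.2 rad/s
X_C = 1/(ωC) = 96.46 Ω
Z = 428.0 − j96.46 Ω
|Z| = √(428.0² + 96.46²) = 438.7 Ω
I = V/|Z| = 11/438.7 = 25.07 mA

25.07 mA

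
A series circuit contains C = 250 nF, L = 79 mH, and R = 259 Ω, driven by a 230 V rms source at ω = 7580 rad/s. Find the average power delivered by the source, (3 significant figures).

190 W

X_L = ωL = 599 Ω
X_C = 1/(ωC) = 528 Ω
Net reactance X = X_L − X_C = 71.1 Ω
Z = 259 + j71.1 Ω
|Z| = √(259² + 71.1²) = 269 Ω
∠Z = arctan(71.1/259) = 15.4°
I = V/|Z| = 856 mA
P = VI cos φ = 230 × 0.856 × cos(15.4°) = 190 W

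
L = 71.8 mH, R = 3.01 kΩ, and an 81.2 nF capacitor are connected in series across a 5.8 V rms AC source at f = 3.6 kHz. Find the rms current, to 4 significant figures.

1.814 mA

ω = 2πf = 22620 rad/s
X_L = ωL = 1624 Ω
X_C = 1/(ωC) = 544.5 Ω
Net reactance X = X_L − X_C = 1080 Ω
Z = 3010 + j1080 Ω
|Z| = √(3010² + 1080²) = 3198 Ω
I = V/|Z| = 5.8/3198 = 1.814 mA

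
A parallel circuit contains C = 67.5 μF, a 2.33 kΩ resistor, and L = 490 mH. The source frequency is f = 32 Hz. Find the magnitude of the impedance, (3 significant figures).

290 Ω

ω = 2πf = 201.1 rad/s
X_L = ωL = 98.5 Ω
X_C = 1/(ωC) = 73.7 Ω
Parallel: admittances add. Y = 1/R + 1/(jωL) + jωC
Y = (0.000429 + j0.00342) S
|Y| = 0.00345 S → |Z| = 1/|Y| = 290 Ω, ∠Z = −∠Y = -82.9°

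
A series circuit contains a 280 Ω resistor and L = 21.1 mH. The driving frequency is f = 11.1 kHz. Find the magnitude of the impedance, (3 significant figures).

ω = 2πf = 69740 rad/s
X_L = ωL = 1470 Ω
Z = 280 + j1470 Ω
|Z| = √(280² + 1470²) = 1500 Ω

1500 Ω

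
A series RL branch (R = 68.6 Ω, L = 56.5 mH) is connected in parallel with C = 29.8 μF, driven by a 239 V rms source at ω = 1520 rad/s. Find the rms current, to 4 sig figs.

9.227 A

X_L = ωL = 85.88 Ω
X_C = 1/(ωC) = 22.08 Ω
Branch 1 (R+jX_L): Z₁ = 68.60 + j85.88 Ω, |Z₁| = 109.9 Ω
Branch 2 (−jX_C): Z₂ = −j22.08 Ω
Parallel: Z = Z₁Z₂/(Z₁+Z₂), |Z| = 25.90 Ω, ∠Z = -81.54°
I = V/|Z| = 239/25.90 = 9.227 A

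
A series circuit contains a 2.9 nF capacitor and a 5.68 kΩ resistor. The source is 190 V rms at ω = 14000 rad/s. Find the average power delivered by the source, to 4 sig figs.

X_C = 1/(ωC) = 24630 Ω
Z = 5680 − j24630 Ω
|Z| = √(5680² + 24630²) = 25280 Ω
∠Z = arctan(-24630/5680) = -77.01°
I = V/|Z| = 7.517 mA
P = VI cos φ = 190 × 0.007517 × cos(-77.01°) = 320.9 mW

320.9 mW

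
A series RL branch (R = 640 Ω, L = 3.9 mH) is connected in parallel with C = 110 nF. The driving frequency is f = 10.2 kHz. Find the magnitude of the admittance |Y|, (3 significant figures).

6.66 mS

ω = 2πf = 64090 rad/s
X_L = ωL = 250 Ω
X_C = 1/(ωC) = 142 Ω
Branch 1 (R+jX_L): Z₁ = 640 + j250 Ω, |Z₁| = 687 Ω
Branch 2 (−jX_C): Z₂ = −j142 Ω
Parallel: Z = Z₁Z₂/(Z₁+Z₂), |Z| = 150 Ω, ∠Z = -78.3°
|Y| = 1/|Z| = 6.66 mS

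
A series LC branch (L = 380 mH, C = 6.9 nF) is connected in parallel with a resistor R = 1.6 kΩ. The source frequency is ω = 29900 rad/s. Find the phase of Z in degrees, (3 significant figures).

13.8°

X_L = ωL = 11400 Ω
X_C = 1/(ωC) = 4850 Ω
Branch 1: Z₁ = R = 1600 Ω
Branch 2 (series LC): Z₂ = j(X_L − X_C) = j6510 Ω
Parallel: Z = Z₁Z₂/(Z₁+Z₂), |Z| = 1550 Ω, ∠Z = 13.8°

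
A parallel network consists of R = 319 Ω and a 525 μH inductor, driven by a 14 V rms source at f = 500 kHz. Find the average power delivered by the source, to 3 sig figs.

614 mW

ω = 2πf = 3.142e+06 rad/s
X_L = ωL = 1650 Ω
Parallel: admittances add. Y = 1/R + 1/(jωL)
Y = (0.00313 − j0.000606) S
|Y| = 0.00319 S → |Z| = 1/|Y| = 313 Ω, ∠Z = −∠Y = 10.9°
I = V/|Z| = 44.7 mA
P = VI cos φ = 14 × 0.0447 × cos(10.9°) = 614 mW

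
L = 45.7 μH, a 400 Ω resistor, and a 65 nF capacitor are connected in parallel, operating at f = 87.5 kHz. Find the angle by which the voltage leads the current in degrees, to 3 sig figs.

58.4°

ω = 2πf = 549800 rad/s
X_L = ωL = 25.1 Ω
X_C = 1/(ωC) = 28.0 Ω
Parallel: admittances add. Y = 1/R + 1/(jωL) + jωC
Y = (0.00250 − j0.00407) S
|Y| = 0.00477 S → |Z| = 1/|Y| = 210 Ω, ∠Z = −∠Y = 58.4°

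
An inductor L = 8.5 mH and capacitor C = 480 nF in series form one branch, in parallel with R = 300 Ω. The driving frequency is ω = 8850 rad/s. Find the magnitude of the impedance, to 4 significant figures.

X_L = ωL = 75.23 Ω
X_C = 1/(ωC) = 235.4 Ω
Branch 1: Z₁ = R = 300.0 Ω
Branch 2 (series LC): Z₂ = j(X_L − X_C) = −j160.2 Ω
Parallel: Z = Z₁Z₂/(Z₁+Z₂), |Z| = 141.3 Ω, ∠Z = -61.90°

141.3 Ω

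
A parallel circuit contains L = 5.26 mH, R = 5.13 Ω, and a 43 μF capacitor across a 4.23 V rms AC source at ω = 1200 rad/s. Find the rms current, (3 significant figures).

X_L = ωL = 6.31 Ω
X_C = 1/(ωC) = 19.4 Ω
Parallel: admittances add. Y = 1/R + 1/(jωL) + jωC
Y = (0.195 − j0.107) S
|Y| = 0.222 S → |Z| = 1/|Y| = 4.50 Ω, ∠Z = −∠Y = 28.7°
I = V/|Z| = 4.23/4.50 = 940 mA

940 mA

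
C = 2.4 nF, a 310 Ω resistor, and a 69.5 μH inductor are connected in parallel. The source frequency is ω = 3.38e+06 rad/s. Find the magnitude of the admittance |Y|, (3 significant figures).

5.03 mS

X_L = ωL = 235 Ω
X_C = 1/(ωC) = 123 Ω
Parallel: admittances add. Y = 1/R + 1/(jωL) + jωC
Y = (0.00323 + j0.00386) S
|Y| = 0.00503 S → |Z| = 1/|Y| = 199 Ω, ∠Z = −∠Y = -50.1°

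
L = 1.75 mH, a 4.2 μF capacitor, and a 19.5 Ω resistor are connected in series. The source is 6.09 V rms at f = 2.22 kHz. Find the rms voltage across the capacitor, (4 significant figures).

4.989 V

ω = 2πf = 13950 rad/s
X_L = ωL = 24.41 Ω
X_C = 1/(ωC) = 17.07 Ω
Net reactance X = X_L − X_C = 7.341 Ω
Z = 19.50 + j7.341 Ω
|Z| = √(19.50² + 7.341²) = 20.84 Ω
I = V/|Z| = 292.3 mA
V_C = I·|Z_C| = 0.2923 × 17.07 = 4.989 V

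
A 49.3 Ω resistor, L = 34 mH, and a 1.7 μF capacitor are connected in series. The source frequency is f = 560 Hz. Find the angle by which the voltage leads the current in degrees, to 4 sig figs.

-43.96°

ω = 2πf = 3519 rad/s
X_L = ωL = 119.6 Ω
X_C = 1/(ωC) = 167.2 Ω
Net reactance X = X_L − X_C = -47.55 Ω
Z = 49.30 − j47.55 Ω
|Z| = √(49.30² + 47.55²) = 68.49 Ω
∠Z = arctan(-47.55/49.30) = -43.96°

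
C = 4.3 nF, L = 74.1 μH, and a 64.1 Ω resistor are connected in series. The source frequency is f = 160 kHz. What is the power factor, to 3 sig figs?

0.378

ω = 2πf = 1.005e+06 rad/s
X_L = ωL = 74.5 Ω
X_C = 1/(ωC) = 231 Ω
Net reactance X = X_L − X_C = -157 Ω
Z = 64.1 − j157 Ω
|Z| = √(64.1² + 157²) = 169 Ω
∠Z = arctan(-157/64.1) = -67.8°
cos φ = cos(-67.8°) = 0.378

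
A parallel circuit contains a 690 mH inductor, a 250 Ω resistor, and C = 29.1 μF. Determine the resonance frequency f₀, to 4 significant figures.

ω₀ = 1/√(LC) = 1/√(0.69 × 2.91e-05) = 223.2 rad/s
f₀ = ω₀/(2π) = 35.52 Hz

35.52 Hz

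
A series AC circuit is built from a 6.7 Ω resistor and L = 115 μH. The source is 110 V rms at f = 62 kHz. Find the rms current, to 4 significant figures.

2.428 A

ω = 2πf = 389600 rad/s
X_L = ωL = 44.80 Ω
Z = 6.700 + j44.80 Ω
|Z| = √(6.700² + 44.80²) = 45.30 Ω
I = V/|Z| = 110/45.30 = 2.428 A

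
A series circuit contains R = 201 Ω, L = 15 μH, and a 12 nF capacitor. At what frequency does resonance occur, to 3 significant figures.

ω₀ = 1/√(LC) = 1/√(1.5e-05 × 1.2e-08) = 2.357e+06 rad/s
f₀ = ω₀/(2π) = 375 kHz

375 kHz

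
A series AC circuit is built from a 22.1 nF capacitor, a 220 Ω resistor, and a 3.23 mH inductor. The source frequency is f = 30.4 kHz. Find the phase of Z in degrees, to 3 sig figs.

59.9°

ω = 2πf = 191000 rad/s
X_L = ωL = 617 Ω
X_C = 1/(ωC) = 237 Ω
Net reactance X = X_L − X_C = 380 Ω
Z = 220 + j380 Ω
|Z| = √(220² + 380²) = 439 Ω
∠Z = arctan(380/220) = 59.9°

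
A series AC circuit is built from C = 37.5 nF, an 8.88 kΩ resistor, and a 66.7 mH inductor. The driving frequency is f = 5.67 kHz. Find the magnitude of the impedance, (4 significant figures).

9028 Ω

ω = 2πf = 35630 rad/s
X_L = ωL = 2376 Ω
X_C = 1/(ωC) = 748.5 Ω
Net reactance X = X_L − X_C = 1628 Ω
Z = 8880 + j1628 Ω
|Z| = √(8880² + 1628²) = 9028 Ω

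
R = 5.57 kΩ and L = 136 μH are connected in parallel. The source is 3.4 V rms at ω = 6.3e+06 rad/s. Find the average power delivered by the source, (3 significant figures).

X_L = ωL = 857 Ω
Parallel: admittances add. Y = 1/R + 1/(jωL)
Y = (0.000180 − j0.00117) S
|Y| = 0.00118 S → |Z| = 1/|Y| = 847 Ω, ∠Z = −∠Y = 81.3°
I = V/|Z| = 4.01 mA
P = VI cos φ = 3.4 × 0.00401 × cos(81.3°) = 2.08 mW

2.08 mW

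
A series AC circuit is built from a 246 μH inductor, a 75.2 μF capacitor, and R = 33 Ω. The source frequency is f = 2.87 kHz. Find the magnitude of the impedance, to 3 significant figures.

33.2 Ω

ω = 2πf = 18030 rad/s
X_L = ωL = 4.44 Ω
X_C = 1/(ωC) = 0.737 Ω
Net reactance X = X_L − X_C = 3.70 Ω
Z = 33.0 + j3.70 Ω
|Z| = √(33.0² + 3.70²) = 33.2 Ω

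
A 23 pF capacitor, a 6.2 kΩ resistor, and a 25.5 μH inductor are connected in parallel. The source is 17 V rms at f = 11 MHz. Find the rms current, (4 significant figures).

ω = 2πf = 6.912e+07 rad/s
X_L = ωL = 1762 Ω
X_C = 1/(ωC) = 629.1 Ω
Parallel: admittances add. Y = 1/R + 1/(jωL) + jωC
Y = (0.0001613 + j0.001022) S
|Y| = 0.001035 S → |Z| = 1/|Y| = 966.3 Ω, ∠Z = −∠Y = -81.03°
I = V/|Z| = 17/966.3 = 17.59 mA

17.59 mA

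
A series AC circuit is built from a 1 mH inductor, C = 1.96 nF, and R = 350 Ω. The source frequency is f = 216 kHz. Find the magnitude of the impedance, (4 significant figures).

ω = 2πf = 1.357e+06 rad/s
X_L = ωL = 1357 Ω
X_C = 1/(ωC) = 375.9 Ω
Net reactance X = X_L − X_C = 981.2 Ω
Z = 350.0 + j981.2 Ω
|Z| = √(350.0² + 981.2²) = 1042 Ω

1042 Ω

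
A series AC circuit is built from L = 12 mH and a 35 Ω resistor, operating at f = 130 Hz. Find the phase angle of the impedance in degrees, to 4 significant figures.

15.64°

ω = 2πf = 816.8 rad/s
X_L = ωL = 9.802 Ω
Z = 35.00 + j9.802 Ω
|Z| = √(35.00² + 9.802²) = 36.35 Ω
∠Z = arctan(9.802/35.00) = 15.64°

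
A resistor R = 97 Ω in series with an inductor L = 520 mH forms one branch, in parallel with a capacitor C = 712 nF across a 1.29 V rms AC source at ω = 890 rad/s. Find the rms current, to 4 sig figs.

X_L = ωL = 462.8 Ω
X_C = 1/(ωC) = 1578 Ω
Branch 1 (R+jX_L): Z₁ = 97.00 + j462.8 Ω, |Z₁| = 472.9 Ω
Branch 2 (−jX_C): Z₂ = −j1578 Ω
Parallel: Z = Z₁Z₂/(Z₁+Z₂), |Z| = 666.6 Ω, ∠Z = 73.19°
I = V/|Z| = 1.29/666.6 = 1.935 mA

1.935 mA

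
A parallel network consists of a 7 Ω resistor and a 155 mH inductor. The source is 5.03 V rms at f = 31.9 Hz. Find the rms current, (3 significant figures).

737 mA

ω = 2πf = 200.4 rad/s
X_L = ωL = 31.1 Ω
Parallel: admittances add. Y = 1/R + 1/(jωL)
Y = (0.143 − j0.0322) S
|Y| = 0.146 S → |Z| = 1/|Y| = 6.83 Ω, ∠Z = −∠Y = 12.7°
I = V/|Z| = 5.03/6.83 = 737 mA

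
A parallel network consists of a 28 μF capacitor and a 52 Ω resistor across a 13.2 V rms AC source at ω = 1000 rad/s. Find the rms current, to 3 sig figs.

X_C = 1/(ωC) = 35.7 Ω
Parallel: admittances add. Y = 1/R + jωC
Y = (0.0192 + j0.0280) S
|Y| = 0.0340 S → |Z| = 1/|Y| = 29.4 Ω, ∠Z = −∠Y = -55.5°
I = V/|Z| = 13.2/29.4 = 448 mA

448 mA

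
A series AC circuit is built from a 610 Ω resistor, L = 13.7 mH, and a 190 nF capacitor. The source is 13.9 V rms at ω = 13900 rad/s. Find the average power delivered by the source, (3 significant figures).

289 mW

X_L = ωL = 190 Ω
X_C = 1/(ωC) = 379 Ω
Net reactance X = X_L − X_C = -188 Ω
Z = 610 − j188 Ω
|Z| = √(610² + 188²) = 638 Ω
∠Z = arctan(-188/610) = -17.1°
I = V/|Z| = 21.8 mA
P = VI cos φ = 13.9 × 0.0218 × cos(-17.1°) = 289 mW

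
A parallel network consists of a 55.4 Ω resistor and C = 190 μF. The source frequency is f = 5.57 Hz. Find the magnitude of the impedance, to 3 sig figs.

ω = 2πf = 35.00 rad/s
X_C = 1/(ωC) = 150 Ω
Parallel: admittances add. Y = 1/R + jωC
Y = (0.0181 + j0.00665) S
|Y| = 0.0192 S → |Z| = 1/|Y| = 52.0 Ω, ∠Z = −∠Y = -20.2°

52.0 Ω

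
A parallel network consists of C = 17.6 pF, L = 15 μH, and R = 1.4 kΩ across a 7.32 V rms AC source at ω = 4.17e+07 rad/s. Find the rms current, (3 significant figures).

X_L = ωL = 626 Ω
X_C = 1/(ωC) = 1360 Ω
Parallel: admittances add. Y = 1/R + 1/(jωL) + jωC
Y = (0.000714 − j0.000865) S
|Y| = 0.00112 S → |Z| = 1/|Y| = 892 Ω, ∠Z = −∠Y = 50.4°
I = V/|Z| = 7.32/892 = 8.21 mA

8.21 mA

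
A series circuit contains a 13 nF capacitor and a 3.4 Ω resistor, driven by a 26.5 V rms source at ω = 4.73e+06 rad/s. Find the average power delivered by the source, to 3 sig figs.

8.65 W

X_C = 1/(ωC) = 16.3 Ω
Z = 3.40 − j16.3 Ω
|Z| = √(3.40² + 16.3²) = 16.6 Ω
∠Z = arctan(-16.3/3.40) = -78.2°
I = V/|Z| = 1.60 A
P = VI cos φ = 26.5 × 1.60 × cos(-78.2°) = 8.65 W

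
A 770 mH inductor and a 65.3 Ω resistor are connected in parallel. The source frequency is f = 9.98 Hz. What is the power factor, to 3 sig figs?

0.595

ω = 2πf = 62.71 rad/s
X_L = ωL = 48.3 Ω
Parallel: admittances add. Y = 1/R + 1/(jωL)
Y = (0.0153 − j0.0207) S
|Y| = 0.0258 S → |Z| = 1/|Y| = 38.8 Ω, ∠Z = −∠Y = 53.5°
cos φ = cos(53.5°) = 0.595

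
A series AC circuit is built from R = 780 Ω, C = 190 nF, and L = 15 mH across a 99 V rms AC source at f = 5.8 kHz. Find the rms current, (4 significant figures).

ω = 2πf = 36440 rad/s
X_L = ωL = 546.6 Ω
X_C = 1/(ωC) = 144.4 Ω
Net reactance X = X_L − X_C = 402.2 Ω
Z = 780.0 + j402.2 Ω
|Z| = √(780.0² + 402.2²) = 877.6 Ω
I = V/|Z| = 99/877.6 = 112.8 mA

112.8 mA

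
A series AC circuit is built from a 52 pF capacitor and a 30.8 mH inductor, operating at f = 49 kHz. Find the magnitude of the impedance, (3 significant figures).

53000 Ω

ω = 2πf = 307900 rad/s
X_L = ωL = 9480 Ω
X_C = 1/(ωC) = 62500 Ω
Net reactance X = X_L − X_C = -53000 Ω
Z = − j53000 Ω
|Z| = √(0² + 53000²) = 53000 Ω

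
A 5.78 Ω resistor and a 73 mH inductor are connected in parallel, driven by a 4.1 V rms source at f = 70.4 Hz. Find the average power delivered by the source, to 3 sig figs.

2.91 W

ω = 2πf = 442.3 rad/s
X_L = ωL = 32.3 Ω
Parallel: admittances add. Y = 1/R + 1/(jωL)
Y = (0.173 − j0.0310) S
|Y| = 0.176 S → |Z| = 1/|Y| = 5.69 Ω, ∠Z = −∠Y = 10.1°
I = V/|Z| = 721 mA
P = VI cos φ = 4.1 × 0.721 × cos(10.1°) = 2.91 W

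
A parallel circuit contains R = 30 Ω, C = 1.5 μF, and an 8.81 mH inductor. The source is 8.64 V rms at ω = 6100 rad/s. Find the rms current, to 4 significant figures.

X_L = ωL = 53.74 Ω
X_C = 1/(ωC) = 109.3 Ω
Parallel: admittances add. Y = 1/R + 1/(jωL) + jωC
Y = (0.03333 − j0.009458) S
|Y| = 0.03465 S → |Z| = 1/|Y| = 28.86 Ω, ∠Z = −∠Y = 15.84°
I = V/|Z| = 8.64/28.86 = 299.4 mA

299.4 mA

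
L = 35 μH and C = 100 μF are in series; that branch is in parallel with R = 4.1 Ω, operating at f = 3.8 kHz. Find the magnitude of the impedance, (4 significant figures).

ω = 2πf = 23880 rad/s
X_L = ωL = 0.8357 Ω
X_C = 1/(ωC) = 0.4188 Ω
Branch 1: Z₁ = R = 4.100 Ω
Branch 2 (series LC): Z₂ = j(X_L − X_C) = j0.4168 Ω
Parallel: Z = Z₁Z₂/(Z₁+Z₂), |Z| = 0.4147 Ω, ∠Z = 84.19°

0.4147 Ω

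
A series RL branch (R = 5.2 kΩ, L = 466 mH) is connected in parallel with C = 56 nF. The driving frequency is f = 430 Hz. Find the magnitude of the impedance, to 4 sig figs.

ω = 2πf = 2702 rad/s
X_L = ωL = 1259 Ω
X_C = 1/(ωC) = 6609 Ω
Branch 1 (R+jX_L): Z₁ = 5200 + j1259 Ω, |Z₁| = 5350 Ω
Branch 2 (−jX_C): Z₂ = −j6609 Ω
Parallel: Z = Z₁Z₂/(Z₁+Z₂), |Z| = 4740 Ω, ∠Z = -30.57°

4740 Ω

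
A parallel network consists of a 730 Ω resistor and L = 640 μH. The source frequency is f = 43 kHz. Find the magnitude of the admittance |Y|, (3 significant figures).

5.94 mS

ω = 2πf = 270200 rad/s
X_L = ωL = 173 Ω
Parallel: admittances add. Y = 1/R + 1/(jωL)
Y = (0.00137 − j0.00578) S
|Y| = 0.00594 S → |Z| = 1/|Y| = 168 Ω, ∠Z = −∠Y = 76.7°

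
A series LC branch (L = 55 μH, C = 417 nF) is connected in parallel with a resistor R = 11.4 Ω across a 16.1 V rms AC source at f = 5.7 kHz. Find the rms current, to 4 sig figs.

ω = 2πf = 35810 rad/s
X_L = ωL = 1.970 Ω
X_C = 1/(ωC) = 66.96 Ω
Branch 1: Z₁ = R = 11.40 Ω
Branch 2 (series LC): Z₂ = j(X_L − X_C) = −j64.99 Ω
Parallel: Z = Z₁Z₂/(Z₁+Z₂), |Z| = 11.23 Ω, ∠Z = -9.949°
I = V/|Z| = 16.1/11.23 = 1.434 A

1.434 A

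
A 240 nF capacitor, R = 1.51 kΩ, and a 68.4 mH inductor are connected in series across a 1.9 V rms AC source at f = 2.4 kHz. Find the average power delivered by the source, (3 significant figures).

ω = 2πf = 15080 rad/s
X_L = ωL = 1030 Ω
X_C = 1/(ωC) = 276 Ω
Net reactance X = X_L − X_C = 755 Ω
Z = 1510 + j755 Ω
|Z| = √(1510² + 755²) = 1690 Ω
∠Z = arctan(755/1510) = 26.6°
I = V/|Z| = 1.13 mA
P = VI cos φ = 1.9 × 0.00113 × cos(26.6°) = 1.91 mW

1.91 mW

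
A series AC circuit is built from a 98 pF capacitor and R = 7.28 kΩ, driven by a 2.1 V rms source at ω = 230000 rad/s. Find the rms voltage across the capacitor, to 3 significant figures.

X_C = 1/(ωC) = 44400 Ω
Z = 7280 − j44400 Ω
|Z| = √(7280² + 44400²) = 45000 Ω
I = V/|Z| = 46.7 μA
V_C = I·|Z_C| = 4.67e-05 × 44400 = 2.07 V

2.07 V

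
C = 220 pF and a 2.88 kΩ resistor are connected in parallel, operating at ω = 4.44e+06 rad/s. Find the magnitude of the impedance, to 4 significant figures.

964.6 Ω

X_C = 1/(ωC) = 1024 Ω
Parallel: admittances add. Y = 1/R + jωC
Y = (0.0003472 + j0.0009768) S
|Y| = 0.001037 S → |Z| = 1/|Y| = 964.6 Ω, ∠Z = −∠Y = -70.43°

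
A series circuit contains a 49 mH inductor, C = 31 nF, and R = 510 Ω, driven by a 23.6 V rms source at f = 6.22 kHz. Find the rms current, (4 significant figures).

19.62 mA

ω = 2πf = 39080 rad/s
X_L = ωL = 1915 Ω
X_C = 1/(ωC) = 825.4 Ω
Net reactance X = X_L − X_C = 1090 Ω
Z = 510.0 + j1090 Ω
|Z| = √(510.0² + 1090²) = 1203 Ω
I = V/|Z| = 23.6/1203 = 19.62 mA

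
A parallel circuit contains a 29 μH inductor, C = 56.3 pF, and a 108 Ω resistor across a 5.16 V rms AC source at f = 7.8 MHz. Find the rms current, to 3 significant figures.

ω = 2πf = 4.901e+07 rad/s
X_L = ωL = 1420 Ω
X_C = 1/(ωC) = 362 Ω
Parallel: admittances add. Y = 1/R + 1/(jωL) + jωC
Y = (0.00926 + j0.00206) S
|Y| = 0.00948 S → |Z| = 1/|Y| = 105 Ω, ∠Z = −∠Y = -12.5°
I = V/|Z| = 5.16/105 = 48.9 mA

48.9 mA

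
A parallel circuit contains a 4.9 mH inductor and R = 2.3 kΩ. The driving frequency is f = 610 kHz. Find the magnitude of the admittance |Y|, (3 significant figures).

438 μS

ω = 2πf = 3.833e+06 rad/s
X_L = ωL = 18800 Ω
Parallel: admittances add. Y = 1/R + 1/(jωL)
Y = (0.000435 − j5.32e-05) S
|Y| = 0.000438 S → |Z| = 1/|Y| = 2280 Ω, ∠Z = −∠Y = 6.98°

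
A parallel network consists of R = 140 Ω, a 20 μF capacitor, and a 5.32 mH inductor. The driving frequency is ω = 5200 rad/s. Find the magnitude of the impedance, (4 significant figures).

X_L = ωL = 27.66 Ω
X_C = 1/(ωC) = 9.615 Ω
Parallel: admittances add. Y = 1/R + 1/(jωL) + jωC
Y = (0.007143 + j0.06785) S
|Y| = 0.06823 S → |Z| = 1/|Y| = 14.66 Ω, ∠Z = −∠Y = -83.99°

14.66 Ω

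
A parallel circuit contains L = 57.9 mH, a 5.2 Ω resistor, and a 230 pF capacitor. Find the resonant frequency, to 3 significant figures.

ω₀ = 1/√(LC) = 1/√(0.0579 × 2.3e-10) = 274000 rad/s
f₀ = ω₀/(2π) = 43.6 kHz

43.6 kHz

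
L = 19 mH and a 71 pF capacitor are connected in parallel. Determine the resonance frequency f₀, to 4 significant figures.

137.0 kHz

ω₀ = 1/√(LC) = 1/√(0.019 × 7.1e-11) = 861000 rad/s
f₀ = ω₀/(2π) = 137.0 kHz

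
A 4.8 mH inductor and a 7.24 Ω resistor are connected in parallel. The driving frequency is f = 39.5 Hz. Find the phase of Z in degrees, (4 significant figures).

80.66°

ω = 2πf = 248.2 rad/s
X_L = ωL = 1.191 Ω
Parallel: admittances add. Y = 1/R + 1/(jωL)
Y = (0.1381 − j0.8394) S
|Y| = 0.8507 S → |Z| = 1/|Y| = 1.175 Ω, ∠Z = −∠Y = 80.66°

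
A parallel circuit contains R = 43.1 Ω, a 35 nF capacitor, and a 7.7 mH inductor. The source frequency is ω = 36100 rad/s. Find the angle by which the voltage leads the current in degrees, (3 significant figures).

5.74°

X_L = ωL = 278 Ω
X_C = 1/(ωC) = 791 Ω
Parallel: admittances add. Y = 1/R + 1/(jωL) + jωC
Y = (0.0232 − j0.00233) S
|Y| = 0.0233 S → |Z| = 1/|Y| = 42.9 Ω, ∠Z = −∠Y = 5.74°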